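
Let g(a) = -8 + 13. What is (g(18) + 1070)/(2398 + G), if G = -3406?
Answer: -1075/1008 ≈ -1.0665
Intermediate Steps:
g(a) = 5
(g(18) + 1070)/(2398 + G) = (5 + 1070)/(2398 - 3406) = 1075/(-1008) = 1075*(-1/1008) = -1075/1008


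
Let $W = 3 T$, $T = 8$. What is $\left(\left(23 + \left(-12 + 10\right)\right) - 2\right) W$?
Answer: $456$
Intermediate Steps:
$W = 24$ ($W = 3 \cdot 8 = 24$)
$\left(\left(23 + \left(-12 + 10\right)\right) - 2\right) W = \left(\left(23 + \left(-12 + 10\right)\right) - 2\right) 24 = \left(\left(23 - 2\right) - 2\right) 24 = \left(21 - 2\right) 24 = 19 \cdot 24 = 456$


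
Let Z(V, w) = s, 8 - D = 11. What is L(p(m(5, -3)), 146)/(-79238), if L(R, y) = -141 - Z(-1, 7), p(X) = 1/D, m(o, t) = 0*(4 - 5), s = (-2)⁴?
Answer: 157/79238 ≈ 0.0019814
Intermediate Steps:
D = -3 (D = 8 - 1*11 = 8 - 11 = -3)
s = 16
m(o, t) = 0 (m(o, t) = 0*(-1) = 0)
p(X) = -⅓ (p(X) = 1/(-3) = -⅓)
Z(V, w) = 16
L(R, y) = -157 (L(R, y) = -141 - 1*16 = -141 - 16 = -157)
L(p(m(5, -3)), 146)/(-79238) = -157/(-79238) = -157*(-1/79238) = 157/79238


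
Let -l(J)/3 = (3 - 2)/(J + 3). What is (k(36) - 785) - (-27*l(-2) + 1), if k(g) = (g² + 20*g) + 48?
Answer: 1197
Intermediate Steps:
l(J) = -3/(3 + J) (l(J) = -3*(3 - 2)/(J + 3) = -3/(3 + J))
k(g) = 48 + g² + 20*g
(k(36) - 785) - (-27*l(-2) + 1) = ((48 + 36² + 20*36) - 785) - (-(-81)/(3 - 2) + 1) = ((48 + 1296 + 720) - 785) - (-(-81)/1 + 1) = (2064 - 785) - (-(-81) + 1) = 1279 - (-27*(-3) + 1) = 1279 - (81 + 1) = 1279 - 1*82 = 1279 - 82 = 1197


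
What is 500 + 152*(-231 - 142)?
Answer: -56196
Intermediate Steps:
500 + 152*(-231 - 142) = 500 + 152*(-373) = 500 - 56696 = -56196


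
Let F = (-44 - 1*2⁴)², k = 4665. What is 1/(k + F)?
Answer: 1/8265 ≈ 0.00012099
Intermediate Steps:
F = 3600 (F = (-44 - 1*16)² = (-44 - 16)² = (-60)² = 3600)
1/(k + F) = 1/(4665 + 3600) = 1/8265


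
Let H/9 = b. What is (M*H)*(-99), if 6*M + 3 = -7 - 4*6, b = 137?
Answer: 691713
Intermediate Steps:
H = 1233 (H = 9*137 = 1233)
M = -17/3 (M = -1/2 + (-7 - 4*6)/6 = -1/2 + (-7 - 24)/6 = -1/2 + (1/6)*(-31) = -1/2 - 31/6 = -17/3 ≈ -5.6667)
(M*H)*(-99) = -17/3*1233*(-99) = -6987*(-99) = 691713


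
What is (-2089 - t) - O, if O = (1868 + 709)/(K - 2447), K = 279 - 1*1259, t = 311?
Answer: -8222223/3427 ≈ -2399.2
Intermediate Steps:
K = -980 (K = 279 - 1259 = -980)
O = -2577/3427 (O = (1868 + 709)/(-980 - 2447) = 2577/(-3427) = 2577*(-1/3427) = -2577/3427 ≈ -0.75197)
(-2089 - t) - O = (-2089 - 1*311) - 1*(-2577/3427) = (-2089 - 311) + 2577/3427 = -2400 + 2577/3427 = -8222223/3427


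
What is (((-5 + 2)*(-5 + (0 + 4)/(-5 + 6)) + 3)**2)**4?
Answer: 1679616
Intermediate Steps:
(((-5 + 2)*(-5 + (0 + 4)/(-5 + 6)) + 3)**2)**4 = ((-3*(-5 + 4/1) + 3)**2)**4 = ((-3*(-5 + 4*1) + 3)**2)**4 = ((-3*(-5 + 4) + 3)**2)**4 = ((-3*(-1) + 3)**2)**4 = ((3 + 3)**2)**4 = (6**2)**4 = 36**4 = 1679616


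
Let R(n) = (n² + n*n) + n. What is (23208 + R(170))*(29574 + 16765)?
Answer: 3761707342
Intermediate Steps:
R(n) = n + 2*n² (R(n) = (n² + n²) + n = 2*n² + n = n + 2*n²)
(23208 + R(170))*(29574 + 16765) = (23208 + 170*(1 + 2*170))*(29574 + 16765) = (23208 + 170*(1 + 340))*46339 = (23208 + 170*341)*46339 = (23208 + 57970)*46339 = 81178*46339 = 3761707342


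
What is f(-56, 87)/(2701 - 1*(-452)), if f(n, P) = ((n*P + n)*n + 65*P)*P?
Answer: 8167067/1051 ≈ 7770.8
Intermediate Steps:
f(n, P) = P*(65*P + n*(n + P*n)) (f(n, P) = ((P*n + n)*n + 65*P)*P = ((n + P*n)*n + 65*P)*P = (n*(n + P*n) + 65*P)*P = (65*P + n*(n + P*n))*P = P*(65*P + n*(n + P*n)))
f(-56, 87)/(2701 - 1*(-452)) = (87*((-56)² + 65*87 + 87*(-56)²))/(2701 - 1*(-452)) = (87*(3136 + 5655 + 87*3136))/(2701 + 452) = (87*(3136 + 5655 + 272832))/3153 = (87*281623)*(1/3153) = 24501201*(1/3153) = 8167067/1051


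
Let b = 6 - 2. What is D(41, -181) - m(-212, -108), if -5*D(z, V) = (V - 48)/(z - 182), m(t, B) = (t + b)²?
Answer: -30501349/705 ≈ -43264.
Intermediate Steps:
b = 4
m(t, B) = (4 + t)² (m(t, B) = (t + 4)² = (4 + t)²)
D(z, V) = -(-48 + V)/(5*(-182 + z)) (D(z, V) = -(V - 48)/(5*(z - 182)) = -(-48 + V)/(5*(-182 + z)))
D(41, -181) - m(-212, -108) = (48 - 1*(-181))/(5*(-182 + 41)) - (4 - 212)² = (⅕)*(48 + 181)/(-141) - 1*(-208)² = (⅕)*(-1/141)*229 - 1*43264 = -229/705 - 43264 = -30501349/705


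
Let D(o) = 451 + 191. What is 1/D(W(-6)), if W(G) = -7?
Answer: 1/642 ≈ 0.0015576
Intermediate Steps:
D(o) = 642
1/D(W(-6)) = 1/642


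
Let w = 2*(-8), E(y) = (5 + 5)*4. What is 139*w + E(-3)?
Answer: -2184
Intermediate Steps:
E(y) = 40 (E(y) = 10*4 = 40)
w = -16
139*w + E(-3) = 139*(-16) + 40 = -2224 + 40 = -2184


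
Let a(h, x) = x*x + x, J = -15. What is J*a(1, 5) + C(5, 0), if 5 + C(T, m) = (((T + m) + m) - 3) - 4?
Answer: -457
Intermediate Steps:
a(h, x) = x + x² (a(h, x) = x² + x = x + x²)
C(T, m) = -12 + T + 2*m (C(T, m) = -5 + ((((T + m) + m) - 3) - 4) = -5 + (((T + 2*m) - 3) - 4) = -5 + ((-3 + T + 2*m) - 4) = -5 + (-7 + T + 2*m) = -12 + T + 2*m)
J*a(1, 5) + C(5, 0) = -75*(1 + 5) + (-12 + 5 + 2*0) = -75*6 + (-12 + 5 + 0) = -15*30 - 7 = -450 - 7 = -457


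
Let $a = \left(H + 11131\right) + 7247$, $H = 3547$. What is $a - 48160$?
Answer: $-26235$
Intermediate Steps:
$a = 21925$ ($a = \left(3547 + 11131\right) + 7247 = 14678 + 7247 = 21925$)
$a - 48160 = 21925 - 48160 = -26235$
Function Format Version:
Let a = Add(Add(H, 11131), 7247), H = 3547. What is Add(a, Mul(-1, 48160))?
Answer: -26235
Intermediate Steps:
a = 21925 (a = Add(Add(3547, 11131), 7247) = Add(14678, 7247) = 21925)
Add(a, Mul(-1, 48160)) = Add(21925, Mul(-1, 48160)) = Add(21925, -48160) = -26235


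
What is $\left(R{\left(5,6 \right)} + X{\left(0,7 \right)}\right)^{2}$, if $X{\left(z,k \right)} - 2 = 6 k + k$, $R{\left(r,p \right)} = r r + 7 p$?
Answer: $13924$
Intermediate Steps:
$R{\left(r,p \right)} = r^{2} + 7 p$
$X{\left(z,k \right)} = 2 + 7 k$ ($X{\left(z,k \right)} = 2 + \left(6 k + k\right) = 2 + 7 k$)
$\left(R{\left(5,6 \right)} + X{\left(0,7 \right)}\right)^{2} = \left(\left(5^{2} + 7 \cdot 6\right) + \left(2 + 7 \cdot 7\right)\right)^{2} = \left(\left(25 + 42\right) + \left(2 + 49\right)\right)^{2} = \left(67 + 51\right)^{2} = 118^{2} = 13924$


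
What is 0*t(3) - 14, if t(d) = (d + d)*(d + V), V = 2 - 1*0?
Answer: -14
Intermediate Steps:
V = 2 (V = 2 + 0 = 2)
t(d) = 2*d*(2 + d) (t(d) = (d + d)*(d + 2) = (2*d)*(2 + d) = 2*d*(2 + d))
0*t(3) - 14 = 0*(2*3*(2 + 3)) - 14 = 0*(2*3*5) - 14 = 0*30 - 14 = 0 - 14 = -14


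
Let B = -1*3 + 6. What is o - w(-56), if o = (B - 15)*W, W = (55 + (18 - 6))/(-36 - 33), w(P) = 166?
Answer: -3550/23 ≈ -154.35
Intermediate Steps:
W = -67/69 (W = (55 + 12)/(-69) = 67*(-1/69) = -67/69 ≈ -0.97101)
B = 3 (B = -3 + 6 = 3)
o = 268/23 (o = (3 - 15)*(-67/69) = -12*(-67/69) = 268/23 ≈ 11.652)
o - w(-56) = 268/23 - 1*166 = 268/23 - 166 = -3550/23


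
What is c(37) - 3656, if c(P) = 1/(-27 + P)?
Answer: -36559/10 ≈ -3655.9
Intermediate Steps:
c(37) - 3656 = 1/(-27 + 37) - 3656 = 1/10 - 3656 = ⅒ - 3656 = -36559/10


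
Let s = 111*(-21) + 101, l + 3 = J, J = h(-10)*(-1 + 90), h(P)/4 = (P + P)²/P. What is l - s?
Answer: -12013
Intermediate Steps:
h(P) = 16*P (h(P) = 4*((P + P)²/P) = 4*((2*P)²/P) = 4*((4*P²)/P) = 4*(4*P) = 16*P)
J = -14240 (J = (16*(-10))*(-1 + 90) = -160*89 = -14240)
l = -14243 (l = -3 - 14240 = -14243)
s = -2230 (s = -2331 + 101 = -2230)
l - s = -14243 - 1*(-2230) = -14243 + 2230 = -12013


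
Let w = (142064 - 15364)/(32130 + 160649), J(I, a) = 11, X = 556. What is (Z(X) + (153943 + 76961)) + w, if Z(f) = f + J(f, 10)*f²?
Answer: 700164972424/192779 ≈ 3.6320e+6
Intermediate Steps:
Z(f) = f + 11*f²
w = 126700/192779 ≈ 0.65723
(Z(X) + (153943 + 76961)) + w = (556*(1 + 11*556) + (153943 + 76961)) + 126700/192779 = (556*(1 + 6116) + 230904) + 126700/192779 = (556*6117 + 230904) + 126700/192779 = (3401052 + 230904) + 126700/192779 = 3631956 + 126700/192779 = 700164972424/192779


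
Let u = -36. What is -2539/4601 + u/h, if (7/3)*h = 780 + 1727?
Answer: -6751757/11534707 ≈ -0.58534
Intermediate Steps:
h = 7521/7 (h = 3*(780 + 1727)/7 = (3/7)*2507 = 7521/7 ≈ 1074.4)
-2539/4601 + u/h = -2539/4601 - 36/7521/7 = -2539*1/4601 - 36*7/7521 = -2539/4601 - 84/2507 = -6751757/11534707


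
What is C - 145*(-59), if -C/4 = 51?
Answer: 8351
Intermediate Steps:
C = -204 (C = -4*51 = -204)
C - 145*(-59) = -204 - 145*(-59) = -204 + 8555 = 8351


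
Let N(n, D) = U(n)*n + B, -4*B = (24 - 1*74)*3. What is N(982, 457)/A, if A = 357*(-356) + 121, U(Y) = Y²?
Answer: -1893932411/253942 ≈ -7458.1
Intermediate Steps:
B = 75/2 (B = -(24 - 1*74)*3/4 = -(24 - 74)*3/4 = -(-25)*3/2 = -¼*(-150) = 75/2 ≈ 37.500)
A = -126971 (A = -127092 + 121 = -126971)
N(n, D) = 75/2 + n³ (N(n, D) = n²*n + 75/2 = n³ + 75/2 = 75/2 + n³)
N(982, 457)/A = (75/2 + 982³)/(-126971) = (75/2 + 946966168)*(-1/126971) = (1893932411/2)*(-1/126971) = -1893932411/253942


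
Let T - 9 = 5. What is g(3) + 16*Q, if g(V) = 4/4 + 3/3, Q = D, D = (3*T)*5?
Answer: 3362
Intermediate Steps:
T = 14 (T = 9 + 5 = 14)
D = 210 (D = (3*14)*5 = 42*5 = 210)
Q = 210
g(V) = 2 (g(V) = 4*(1/4) + 3*(1/3) = 1 + 1 = 2)
g(3) + 16*Q = 2 + 16*210 = 2 + 3360 = 3362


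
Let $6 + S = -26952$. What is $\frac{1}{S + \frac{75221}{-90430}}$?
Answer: $- \frac{90430}{2437887161} \approx -3.7094 \cdot 10^{-5}$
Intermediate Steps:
$S = -26958$ ($S = -6 - 26952 = -26958$)
$\frac{1}{S + \frac{75221}{-90430}} = \frac{1}{-26958 + \frac{75221}{-90430}} = \frac{1}{-26958 + 75221 \left(- \frac{1}{90430}\right)} = \frac{1}{-26958 - \frac{75221}{90430}} = \frac{1}{- \frac{2437887161}{90430}} = - \frac{90430}{2437887161}$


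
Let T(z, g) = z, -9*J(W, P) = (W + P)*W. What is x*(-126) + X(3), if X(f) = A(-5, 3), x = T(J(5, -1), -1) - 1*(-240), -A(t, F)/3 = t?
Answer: -29945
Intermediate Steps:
A(t, F) = -3*t
J(W, P) = -W*(P + W)/9 (J(W, P) = -(W + P)*W/9 = -(P + W)*W/9 = -W*(P + W)/9)
x = 2140/9 (x = -⅑*5*(-1 + 5) - 1*(-240) = -⅑*5*4 + 240 = -20/9 + 240 = 2140/9 ≈ 237.78)
X(f) = 15 (X(f) = -3*(-5) = 15)
x*(-126) + X(3) = (2140/9)*(-126) + 15 = -29960 + 15 = -29945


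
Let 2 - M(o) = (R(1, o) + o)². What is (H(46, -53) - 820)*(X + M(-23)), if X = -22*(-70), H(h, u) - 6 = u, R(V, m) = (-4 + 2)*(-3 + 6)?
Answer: -607767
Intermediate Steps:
R(V, m) = -6 (R(V, m) = -2*3 = -6)
M(o) = 2 - (-6 + o)²
H(h, u) = 6 + u
X = 1540
(H(46, -53) - 820)*(X + M(-23)) = ((6 - 53) - 820)*(1540 + (2 - (-6 - 23)²)) = (-47 - 820)*(1540 + (2 - 1*(-29)²)) = -867*(1540 + (2 - 1*841)) = -867*(1540 + (2 - 841)) = -867*(1540 - 839) = -867*701 = -607767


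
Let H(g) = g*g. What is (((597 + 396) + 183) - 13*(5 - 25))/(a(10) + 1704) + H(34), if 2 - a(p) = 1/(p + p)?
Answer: 39470284/34119 ≈ 1156.8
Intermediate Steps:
a(p) = 2 - 1/(2*p) (a(p) = 2 - 1/(p + p) = 2 - 1/(2*p))
H(g) = g²
(((597 + 396) + 183) - 13*(5 - 25))/(a(10) + 1704) + H(34) = (((597 + 396) + 183) - 13*(5 - 25))/((2 - ½/10) + 1704) + 34² = ((993 + 183) - 13*(-20))/((2 - ½*⅒) + 1704) + 1156 = (1176 + 260)/((2 - 1/20) + 1704) + 1156 = 1436/(39/20 + 1704) + 1156 = 1436/(34119/20) + 1156 = 1436*(20/34119) + 1156 = 28720/34119 + 1156 = 39470284/34119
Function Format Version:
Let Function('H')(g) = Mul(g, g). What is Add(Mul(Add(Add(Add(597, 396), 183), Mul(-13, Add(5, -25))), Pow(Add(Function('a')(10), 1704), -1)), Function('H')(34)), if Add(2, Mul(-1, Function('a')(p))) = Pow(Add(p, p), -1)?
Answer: Rational(39470284, 34119) ≈ 1156.8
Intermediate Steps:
Function('a')(p) = Add(2, Mul(Rational(-1, 2), Pow(p, -1))) (Function('a')(p) = Add(2, Mul(-1, Pow(Add(p, p), -1))) = Add(2, Mul(-1, Pow(Mul(2, p), -1))) = Add(2, Mul(-1, Mul(Rational(1, 2), Pow(p, -1)))) = Add(2, Mul(Rational(-1, 2), Pow(p, -1))))
Function('H')(g) = Pow(g, 2)
Add(Mul(Add(Add(Add(597, 396), 183), Mul(-13, Add(5, -25))), Pow(Add(Function('a')(10), 1704), -1)), Function('H')(34)) = Add(Mul(Add(Add(Add(597, 396), 183), Mul(-13, Add(5, -25))), Pow(Add(Add(2, Mul(Rational(-1, 2), Pow(10, -1))), 1704), -1)), Pow(34, 2)) = Add(Mul(Add(Add(993, 183), Mul(-13, -20)), Pow(Add(Add(2, Mul(Rational(-1, 2), Rational(1, 10))), 1704), -1)), 1156) = Add(Mul(Add(1176, 260), Pow(Add(Add(2, Rational(-1, 20)), 1704), -1)), 1156) = Add(Mul(1436, Pow(Add(Rational(39, 20), 1704), -1)), 1156) = Add(Mul(1436, Pow(Rational(34119, 20), -1)), 1156) = Add(Mul(1436, Rational(20, 34119)), 1156) = Add(Rational(28720, 34119), 1156) = Rational(39470284, 34119)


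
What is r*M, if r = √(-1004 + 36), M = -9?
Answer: -198*I*√2 ≈ -280.01*I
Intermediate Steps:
r = 22*I*√2 (r = √(-968) = 22*I*√2 ≈ 31.113*I)
r*M = (22*I*√2)*(-9) = -198*I*√2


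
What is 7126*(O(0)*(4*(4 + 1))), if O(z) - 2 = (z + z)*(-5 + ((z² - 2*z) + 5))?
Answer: 285040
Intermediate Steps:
O(z) = 2 + 2*z*(z² - 2*z) (O(z) = 2 + (z + z)*(-5 + ((z² - 2*z) + 5)) = 2 + (2*z)*(-5 + (5 + z² - 2*z)) = 2 + (2*z)*(z² - 2*z) = 2 + 2*z*(z² - 2*z))
7126*(O(0)*(4*(4 + 1))) = 7126*((2 - 4*0² + 2*0³)*(4*(4 + 1))) = 7126*((2 - 4*0 + 2*0)*(4*5)) = 7126*((2 + 0 + 0)*20) = 7126*(2*20) = 7126*40 = 285040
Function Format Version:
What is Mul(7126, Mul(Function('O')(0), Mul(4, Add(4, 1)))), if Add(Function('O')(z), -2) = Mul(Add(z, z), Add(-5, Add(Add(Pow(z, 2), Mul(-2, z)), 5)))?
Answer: 285040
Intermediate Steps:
Function('O')(z) = Add(2, Mul(2, z, Add(Pow(z, 2), Mul(-2, z)))) (Function('O')(z) = Add(2, Mul(Add(z, z), Add(-5, Add(Add(Pow(z, 2), Mul(-2, z)), 5)))) = Add(2, Mul(Mul(2, z), Add(-5, Add(5, Pow(z, 2), Mul(-2, z))))) = Add(2, Mul(Mul(2, z), Add(Pow(z, 2), Mul(-2, z)))) = Add(2, Mul(2, z, Add(Pow(z, 2), Mul(-2, z)))))
Mul(7126, Mul(Function('O')(0), Mul(4, Add(4, 1)))) = Mul(7126, Mul(Add(2, Mul(-4, Pow(0, 2)), Mul(2, Pow(0, 3))), Mul(4, Add(4, 1)))) = Mul(7126, Mul(Add(2, Mul(-4, 0), Mul(2, 0)), Mul(4, 5))) = Mul(7126, Mul(Add(2, 0, 0), 20)) = Mul(7126, Mul(2, 20)) = Mul(7126, 40) = 285040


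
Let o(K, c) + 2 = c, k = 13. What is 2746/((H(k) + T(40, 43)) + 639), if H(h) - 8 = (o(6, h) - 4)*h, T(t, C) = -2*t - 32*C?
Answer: -1373/359 ≈ -3.8245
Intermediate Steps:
o(K, c) = -2 + c
T(t, C) = -32*C - 2*t
H(h) = 8 + h*(-6 + h) (H(h) = 8 + ((-2 + h) - 4)*h = 8 + (-6 + h)*h = 8 + h*(-6 + h))
2746/((H(k) + T(40, 43)) + 639) = 2746/(((8 + 13² - 6*13) + (-32*43 - 2*40)) + 639) = 2746/(((8 + 169 - 78) + (-1376 - 80)) + 639) = 2746/((99 - 1456) + 639) = 2746/(-1357 + 639) = 2746/(-718) = 2746*(-1/718) = -1373/359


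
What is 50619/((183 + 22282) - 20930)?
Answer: 50619/1535 ≈ 32.977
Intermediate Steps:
50619/((183 + 22282) - 20930) = 50619/(22465 - 20930) = 50619/1535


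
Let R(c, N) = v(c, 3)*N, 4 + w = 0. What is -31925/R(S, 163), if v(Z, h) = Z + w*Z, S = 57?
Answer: 31925/27873 ≈ 1.1454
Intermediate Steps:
w = -4 (w = -4 + 0 = -4)
v(Z, h) = -3*Z (v(Z, h) = Z - 4*Z = -3*Z)
R(c, N) = -3*N*c (R(c, N) = (-3*c)*N = -3*N*c)
-31925/R(S, 163) = -31925/((-3*163*57)) = -31925/(-27873) = -31925*(-1/27873) = 31925/27873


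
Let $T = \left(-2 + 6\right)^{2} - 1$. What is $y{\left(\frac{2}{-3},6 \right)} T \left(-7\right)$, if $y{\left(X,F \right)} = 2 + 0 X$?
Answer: $-210$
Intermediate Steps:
$y{\left(X,F \right)} = 2$ ($y{\left(X,F \right)} = 2 + 0 = 2$)
$T = 15$ ($T = 4^{2} - 1 = 16 - 1 = 15$)
$y{\left(\frac{2}{-3},6 \right)} T \left(-7\right) = 2 \cdot 15 \left(-7\right) = 30 \left(-7\right) = -210$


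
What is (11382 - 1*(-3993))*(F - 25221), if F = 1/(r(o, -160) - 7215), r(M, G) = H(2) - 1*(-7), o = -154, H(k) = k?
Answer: -931430450875/2402 ≈ -3.8777e+8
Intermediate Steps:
r(M, G) = 9 (r(M, G) = 2 - 1*(-7) = 2 + 7 = 9)
F = -1/7206 (F = 1/(9 - 7215) = 1/(-7206) = -1/7206 ≈ -0.00013877)
(11382 - 1*(-3993))*(F - 25221) = (11382 - 1*(-3993))*(-1/7206 - 25221) = (11382 + 3993)*(-181742527/7206) = 15375*(-181742527/7206) = -931430450875/2402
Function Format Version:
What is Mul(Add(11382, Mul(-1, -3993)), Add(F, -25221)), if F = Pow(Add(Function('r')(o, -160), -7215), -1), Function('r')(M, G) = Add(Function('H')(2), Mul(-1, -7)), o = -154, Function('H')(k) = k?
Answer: Rational(-931430450875, 2402) ≈ -3.8777e+8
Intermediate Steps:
Function('r')(M, G) = 9 (Function('r')(M, G) = Add(2, Mul(-1, -7)) = Add(2, 7) = 9)
F = Rational(-1, 7206) (F = Pow(Add(9, -7215), -1) = Pow(-7206, -1) = Rational(-1, 7206) ≈ -0.00013877)
Mul(Add(11382, Mul(-1, -3993)), Add(F, -25221)) = Mul(Add(11382, Mul(-1, -3993)), Add(Rational(-1, 7206), -25221)) = Mul(Add(11382, 3993), Rational(-181742527, 7206)) = Mul(15375, Rational(-181742527, 7206)) = Rational(-931430450875, 2402)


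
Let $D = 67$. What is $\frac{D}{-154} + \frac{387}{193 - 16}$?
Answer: $\frac{15913}{9086} \approx 1.7514$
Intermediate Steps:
$\frac{D}{-154} + \frac{387}{193 - 16} = \frac{67}{-154} + \frac{387}{193 - 16} = 67 \left(- \frac{1}{154}\right) + \frac{387}{193 - 16} = - \frac{67}{154} + \frac{387}{177} = - \frac{67}{154} + 387 \cdot \frac{1}{177} = - \frac{67}{154} + \frac{129}{59} = \frac{15913}{9086}$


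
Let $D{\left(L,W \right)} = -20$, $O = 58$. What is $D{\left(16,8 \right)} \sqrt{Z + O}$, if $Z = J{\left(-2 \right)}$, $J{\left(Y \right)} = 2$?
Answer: $- 40 \sqrt{15} \approx -154.92$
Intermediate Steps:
$Z = 2$
$D{\left(16,8 \right)} \sqrt{Z + O} = - 20 \sqrt{2 + 58} = - 20 \sqrt{60} = - 20 \cdot 2 \sqrt{15} = - 40 \sqrt{15}$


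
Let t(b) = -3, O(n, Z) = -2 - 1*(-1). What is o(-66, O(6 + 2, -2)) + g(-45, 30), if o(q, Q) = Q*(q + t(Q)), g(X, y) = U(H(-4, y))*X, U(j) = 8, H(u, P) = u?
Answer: -291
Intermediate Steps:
O(n, Z) = -1 (O(n, Z) = -2 + 1 = -1)
g(X, y) = 8*X
o(q, Q) = Q*(-3 + q) (o(q, Q) = Q*(q - 3) = Q*(-3 + q))
o(-66, O(6 + 2, -2)) + g(-45, 30) = -(-3 - 66) + 8*(-45) = -1*(-69) - 360 = 69 - 360 = -291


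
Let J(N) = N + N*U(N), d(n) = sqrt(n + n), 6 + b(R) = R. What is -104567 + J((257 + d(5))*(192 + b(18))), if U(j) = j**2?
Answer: 144174046364053 + 1682286349452*sqrt(10) ≈ 1.4949e+14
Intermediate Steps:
b(R) = -6 + R
d(n) = sqrt(2)*sqrt(n) (d(n) = sqrt(2*n) = sqrt(2)*sqrt(n))
J(N) = N + N**3 (J(N) = N + N*N**2 = N + N**3)
-104567 + J((257 + d(5))*(192 + b(18))) = -104567 + ((257 + sqrt(2)*sqrt(5))*(192 + (-6 + 18)) + ((257 + sqrt(2)*sqrt(5))*(192 + (-6 + 18)))**3) = -104567 + ((257 + sqrt(10))*(192 + 12) + ((257 + sqrt(10))*(192 + 12))**3) = -104567 + ((257 + sqrt(10))*204 + ((257 + sqrt(10))*204)**3) = -104567 + ((52428 + 204*sqrt(10)) + (52428 + 204*sqrt(10))**3) = -104567 + (52428 + (52428 + 204*sqrt(10))**3 + 204*sqrt(10)) = -52139 + (52428 + 204*sqrt(10))**3 + 204*sqrt(10)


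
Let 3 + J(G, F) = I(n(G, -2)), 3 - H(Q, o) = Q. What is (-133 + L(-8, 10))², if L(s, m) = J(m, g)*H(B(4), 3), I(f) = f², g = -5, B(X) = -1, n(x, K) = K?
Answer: 16641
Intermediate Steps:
H(Q, o) = 3 - Q
J(G, F) = 1 (J(G, F) = -3 + (-2)² = -3 + 4 = 1)
L(s, m) = 4 (L(s, m) = 1*(3 - 1*(-1)) = 1*(3 + 1) = 1*4 = 4)
(-133 + L(-8, 10))² = (-133 + 4)² = (-129)² = 16641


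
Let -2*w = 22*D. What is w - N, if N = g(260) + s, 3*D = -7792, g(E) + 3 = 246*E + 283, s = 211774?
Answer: -742330/3 ≈ -2.4744e+5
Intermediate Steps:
g(E) = 280 + 246*E (g(E) = -3 + (246*E + 283) = -3 + (283 + 246*E) = 280 + 246*E)
D = -7792/3 (D = (⅓)*(-7792) = -7792/3 ≈ -2597.3)
N = 276014 (N = (280 + 246*260) + 211774 = (280 + 63960) + 211774 = 64240 + 211774 = 276014)
w = 85712/3 (w = -11*(-7792)/3 = -½*(-171424/3) = 85712/3 ≈ 28571.)
w - N = 85712/3 - 1*276014 = 85712/3 - 276014 = -742330/3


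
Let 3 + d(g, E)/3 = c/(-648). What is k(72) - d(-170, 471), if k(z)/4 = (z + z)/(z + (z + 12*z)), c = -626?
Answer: 5045/756 ≈ 6.6733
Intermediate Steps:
k(z) = 4/7 (k(z) = 4*((z + z)/(z + (z + 12*z))) = 4*((2*z)/(z + 13*z)) = 4*((2*z)/((14*z))) = 4*((2*z)*(1/(14*z))) = 4*(1/7) = 4/7)
d(g, E) = -659/108 (d(g, E) = -9 + 3*(-626/(-648)) = -9 + 3*(-626*(-1/648)) = -9 + 3*(313/324) = -9 + 313/108 = -659/108)
k(72) - d(-170, 471) = 4/7 - 1*(-659/108) = 4/7 + 659/108 = 5045/756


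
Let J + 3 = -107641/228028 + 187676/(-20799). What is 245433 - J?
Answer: 1164087696254279/4742754372 ≈ 2.4545e+5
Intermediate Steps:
J = -59262471203/4742754372 (J = -3 + (-107641/228028 + 187676/(-20799)) = -3 + (-107641*1/228028 + 187676*(-1/20799)) = -3 + (-107641/228028 - 187676/20799) = -3 - 45034208087/4742754372 = -59262471203/4742754372 ≈ -12.495)
245433 - J = 245433 - 1*(-59262471203/4742754372) = 245433 + 59262471203/4742754372 = 1164087696254279/4742754372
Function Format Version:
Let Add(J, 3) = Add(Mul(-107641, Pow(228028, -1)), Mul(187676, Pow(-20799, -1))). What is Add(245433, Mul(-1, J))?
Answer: Rational(1164087696254279, 4742754372) ≈ 2.4545e+5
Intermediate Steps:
J = Rational(-59262471203, 4742754372) (J = Add(-3, Add(Mul(-107641, Pow(228028, -1)), Mul(187676, Pow(-20799, -1)))) = Add(-3, Add(Mul(-107641, Rational(1, 228028)), Mul(187676, Rational(-1, 20799)))) = Add(-3, Add(Rational(-107641, 228028), Rational(-187676, 20799))) = Add(-3, Rational(-45034208087, 4742754372)) = Rational(-59262471203, 4742754372) ≈ -12.495)
Add(245433, Mul(-1, J)) = Add(245433, Mul(-1, Rational(-59262471203, 4742754372))) = Add(245433, Rational(59262471203, 4742754372)) = Rational(1164087696254279, 4742754372)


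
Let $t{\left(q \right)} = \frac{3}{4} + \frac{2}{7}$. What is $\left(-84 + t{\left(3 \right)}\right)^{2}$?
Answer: $\frac{5396329}{784} \approx 6883.1$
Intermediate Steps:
$t{\left(q \right)} = \frac{29}{28}$ ($t{\left(q \right)} = 3 \cdot \frac{1}{4} + 2 \cdot \frac{1}{7} = \frac{3}{4} + \frac{2}{7} = \frac{29}{28}$)
$\left(-84 + t{\left(3 \right)}\right)^{2} = \left(-84 + \frac{29}{28}\right)^{2} = \left(- \frac{2323}{28}\right)^{2} = \frac{5396329}{784}$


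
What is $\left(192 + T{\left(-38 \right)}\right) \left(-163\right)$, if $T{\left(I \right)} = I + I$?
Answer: $-18908$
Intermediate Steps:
$T{\left(I \right)} = 2 I$
$\left(192 + T{\left(-38 \right)}\right) \left(-163\right) = \left(192 + 2 \left(-38\right)\right) \left(-163\right) = \left(192 - 76\right) \left(-163\right) = 116 \left(-163\right) = -18908$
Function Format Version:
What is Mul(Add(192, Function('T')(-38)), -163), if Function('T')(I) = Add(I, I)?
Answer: -18908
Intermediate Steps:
Function('T')(I) = Mul(2, I)
Mul(Add(192, Function('T')(-38)), -163) = Mul(Add(192, Mul(2, -38)), -163) = Mul(Add(192, -76), -163) = Mul(116, -163) = -18908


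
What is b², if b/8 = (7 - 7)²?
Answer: 0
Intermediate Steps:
b = 0 (b = 8*(7 - 7)² = 8*0² = 8*0 = 0)
b² = 0² = 0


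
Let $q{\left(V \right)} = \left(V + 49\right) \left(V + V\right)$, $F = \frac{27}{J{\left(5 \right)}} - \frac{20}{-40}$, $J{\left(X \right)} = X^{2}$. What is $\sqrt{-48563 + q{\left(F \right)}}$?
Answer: $\frac{i \sqrt{121007918}}{50} \approx 220.01 i$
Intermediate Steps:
$F = \frac{79}{50}$ ($F = \frac{27}{5^{2}} - \frac{20}{-40} = \frac{27}{25} - - \frac{1}{2} = 27 \cdot \frac{1}{25} + \frac{1}{2} = \frac{27}{25} + \frac{1}{2} = \frac{79}{50} \approx 1.58$)
$q{\left(V \right)} = 2 V \left(49 + V\right)$ ($q{\left(V \right)} = \left(49 + V\right) 2 V = 2 V \left(49 + V\right)$)
$\sqrt{-48563 + q{\left(F \right)}} = \sqrt{-48563 + 2 \cdot \frac{79}{50} \left(49 + \frac{79}{50}\right)} = \sqrt{-48563 + 2 \cdot \frac{79}{50} \cdot \frac{2529}{50}} = \sqrt{-48563 + \frac{199791}{1250}} = \sqrt{- \frac{60503959}{1250}} = \frac{i \sqrt{121007918}}{50}$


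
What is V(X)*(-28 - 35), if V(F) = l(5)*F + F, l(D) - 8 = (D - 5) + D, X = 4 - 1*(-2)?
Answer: -5292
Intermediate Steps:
X = 6 (X = 4 + 2 = 6)
l(D) = 3 + 2*D (l(D) = 8 + ((D - 5) + D) = 8 + ((-5 + D) + D) = 8 + (-5 + 2*D) = 3 + 2*D)
V(F) = 14*F (V(F) = (3 + 2*5)*F + F = (3 + 10)*F + F = 13*F + F = 14*F)
V(X)*(-28 - 35) = (14*6)*(-28 - 35) = 84*(-63) = -5292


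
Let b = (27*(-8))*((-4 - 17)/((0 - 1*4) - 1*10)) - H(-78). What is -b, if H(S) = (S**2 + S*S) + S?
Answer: 12414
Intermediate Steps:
H(S) = S + 2*S**2 (H(S) = (S**2 + S**2) + S = 2*S**2 + S = S + 2*S**2)
b = -12414 (b = (27*(-8))*((-4 - 17)/((0 - 1*4) - 1*10)) - (-78)*(1 + 2*(-78)) = -(-4536)/((0 - 4) - 10) - (-78)*(1 - 156) = -(-4536)/(-4 - 10) - (-78)*(-155) = -(-4536)/(-14) - 1*12090 = -(-4536)*(-1)/14 - 12090 = -216*3/2 - 12090 = -324 - 12090 = -12414)
-b = -1*(-12414) = 12414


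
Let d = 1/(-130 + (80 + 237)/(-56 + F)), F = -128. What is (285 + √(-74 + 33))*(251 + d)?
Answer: 577913785/8079 + 6083303*I*√41/24237 ≈ 71533.0 + 1607.1*I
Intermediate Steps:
d = -184/24237 (d = 1/(-130 + (80 + 237)/(-56 - 128)) = 1/(-130 + 317/(-184)) = 1/(-130 + 317*(-1/184)) = 1/(-130 - 317/184) = 1/(-24237/184) = -184/24237 ≈ -0.0075917)
(285 + √(-74 + 33))*(251 + d) = (285 + √(-74 + 33))*(251 - 184/24237) = (285 + √(-41))*(6083303/24237) = (285 + I*√41)*(6083303/24237) = 577913785/8079 + 6083303*I*√41/24237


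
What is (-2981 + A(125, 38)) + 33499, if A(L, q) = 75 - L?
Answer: 30468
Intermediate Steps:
(-2981 + A(125, 38)) + 33499 = (-2981 + (75 - 1*125)) + 33499 = (-2981 + (75 - 125)) + 33499 = (-2981 - 50) + 33499 = -3031 + 33499 = 30468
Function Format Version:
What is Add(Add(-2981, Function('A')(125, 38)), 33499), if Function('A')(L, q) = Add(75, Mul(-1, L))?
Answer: 30468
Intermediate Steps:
Add(Add(-2981, Function('A')(125, 38)), 33499) = Add(Add(-2981, Add(75, Mul(-1, 125))), 33499) = Add(Add(-2981, Add(75, -125)), 33499) = Add(Add(-2981, -50), 33499) = Add(-3031, 33499) = 30468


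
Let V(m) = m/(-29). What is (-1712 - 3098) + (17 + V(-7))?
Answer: -138990/29 ≈ -4792.8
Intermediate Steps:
V(m) = -m/29 (V(m) = m*(-1/29) = -m/29)
(-1712 - 3098) + (17 + V(-7)) = (-1712 - 3098) + (17 - 1/29*(-7)) = -4810 + (17 + 7/29) = -4810 + 500/29 = -138990/29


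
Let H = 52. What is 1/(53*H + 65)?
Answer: 1/2821 ≈ 0.00035448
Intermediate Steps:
1/(53*H + 65) = 1/(53*52 + 65) = 1/(2756 + 65) = 1/2821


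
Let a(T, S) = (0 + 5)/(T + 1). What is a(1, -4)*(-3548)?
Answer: -8870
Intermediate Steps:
a(T, S) = 5/(1 + T)
a(1, -4)*(-3548) = (5/(1 + 1))*(-3548) = (5/2)*(-3548) = -8870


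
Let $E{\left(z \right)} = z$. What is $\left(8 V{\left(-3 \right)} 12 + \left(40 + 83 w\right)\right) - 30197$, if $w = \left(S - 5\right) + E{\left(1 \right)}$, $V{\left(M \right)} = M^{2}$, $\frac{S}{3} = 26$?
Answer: $-23151$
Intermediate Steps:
$S = 78$ ($S = 3 \cdot 26 = 78$)
$w = 74$ ($w = \left(78 - 5\right) + 1 = 73 + 1 = 74$)
$\left(8 V{\left(-3 \right)} 12 + \left(40 + 83 w\right)\right) - 30197 = \left(8 \left(-3\right)^{2} \cdot 12 + \left(40 + 83 \cdot 74\right)\right) - 30197 = \left(8 \cdot 9 \cdot 12 + \left(40 + 6142\right)\right) - 30197 = \left(72 \cdot 12 + 6182\right) - 30197 = \left(864 + 6182\right) - 30197 = 7046 - 30197 = -23151$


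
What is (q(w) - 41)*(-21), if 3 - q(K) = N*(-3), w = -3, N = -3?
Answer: 987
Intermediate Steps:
q(K) = -6 (q(K) = 3 - (-3)*(-3) = 3 - 1*9 = 3 - 9 = -6)
(q(w) - 41)*(-21) = (-6 - 41)*(-21) = -47*(-21) = 987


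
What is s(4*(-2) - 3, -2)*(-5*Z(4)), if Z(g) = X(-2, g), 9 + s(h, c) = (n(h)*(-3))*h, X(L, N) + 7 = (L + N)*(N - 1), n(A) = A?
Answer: -1860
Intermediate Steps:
X(L, N) = -7 + (-1 + N)*(L + N) (X(L, N) = -7 + (L + N)*(N - 1) = -7 + (L + N)*(-1 + N) = -7 + (-1 + N)*(L + N))
s(h, c) = -9 - 3*h**2 (s(h, c) = -9 + (h*(-3))*h = -9 + (-3*h)*h = -9 - 3*h**2)
Z(g) = -5 + g**2 - 3*g (Z(g) = -7 + g**2 - 1*(-2) - g - 2*g = -7 + g**2 + 2 - g - 2*g = -5 + g**2 - 3*g)
s(4*(-2) - 3, -2)*(-5*Z(4)) = (-9 - 3*(4*(-2) - 3)**2)*(-5*(-5 + 4**2 - 3*4)) = (-9 - 3*(-8 - 3)**2)*(-5*(-5 + 16 - 12)) = (-9 - 3*(-11)**2)*(-5*(-1)) = (-9 - 3*121)*5 = (-9 - 363)*5 = -372*5 = -1860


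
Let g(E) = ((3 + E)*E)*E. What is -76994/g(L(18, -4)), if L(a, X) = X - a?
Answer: 38497/4598 ≈ 8.3726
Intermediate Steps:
g(E) = E²*(3 + E) (g(E) = (E*(3 + E))*E = E²*(3 + E))
-76994/g(L(18, -4)) = -76994*1/((-4 - 1*18)²*(3 + (-4 - 1*18))) = -76994*1/((-4 - 18)²*(3 + (-4 - 18))) = -76994*1/(484*(3 - 22)) = -76994/(484*(-19)) = -76994/(-9196) = -76994*(-1/9196) = 38497/4598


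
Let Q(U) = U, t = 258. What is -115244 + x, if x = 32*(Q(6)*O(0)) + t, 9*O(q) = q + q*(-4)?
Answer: -114986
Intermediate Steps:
O(q) = -q/3 (O(q) = (q + q*(-4))/9 = (q - 4*q)/9 = (-3*q)/9 = -q/3)
x = 258 (x = 32*(6*(-⅓*0)) + 258 = 32*(6*0) + 258 = 32*0 + 258 = 0 + 258 = 258)
-115244 + x = -115244 + 258 = -114986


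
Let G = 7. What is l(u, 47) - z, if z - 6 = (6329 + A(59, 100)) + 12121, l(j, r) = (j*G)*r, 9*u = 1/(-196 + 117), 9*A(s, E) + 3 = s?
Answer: -13126969/711 ≈ -18463.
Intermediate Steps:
A(s, E) = -1/3 + s/9
u = -1/711 (u = 1/(9*(-196 + 117)) = (1/9)/(-79) = (1/9)*(-1/79) = -1/711 ≈ -0.0014065)
l(j, r) = 7*j*r (l(j, r) = (j*7)*r = (7*j)*r = 7*j*r)
z = 166160/9 (z = 6 + ((6329 + (-1/3 + (1/9)*59)) + 12121) = 6 + ((6329 + (-1/3 + 59/9)) + 12121) = 6 + ((6329 + 56/9) + 12121) = 6 + (57017/9 + 12121) = 6 + 166106/9 = 166160/9 ≈ 18462.)
l(u, 47) - z = 7*(-1/711)*47 - 1*166160/9 = -329/711 - 166160/9 = -13126969/711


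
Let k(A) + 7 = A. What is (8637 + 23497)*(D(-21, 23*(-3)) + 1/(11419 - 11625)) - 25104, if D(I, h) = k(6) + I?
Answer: -75417423/103 ≈ -7.3221e+5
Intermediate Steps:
k(A) = -7 + A
D(I, h) = -1 + I (D(I, h) = (-7 + 6) + I = -1 + I)
(8637 + 23497)*(D(-21, 23*(-3)) + 1/(11419 - 11625)) - 25104 = (8637 + 23497)*((-1 - 21) + 1/(11419 - 11625)) - 25104 = 32134*(-22 + 1/(-206)) - 25104 = 32134*(-22 - 1/206) - 25104 = 32134*(-4533/206) - 25104 = -72831711/103 - 25104 = -75417423/103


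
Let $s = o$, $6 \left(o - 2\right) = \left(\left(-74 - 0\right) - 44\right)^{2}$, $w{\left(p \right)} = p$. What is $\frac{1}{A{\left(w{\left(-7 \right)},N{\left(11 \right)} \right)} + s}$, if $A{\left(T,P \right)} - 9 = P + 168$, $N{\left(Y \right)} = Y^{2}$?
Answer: $\frac{3}{7862} \approx 0.00038158$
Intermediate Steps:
$o = \frac{6968}{3}$ ($o = 2 + \frac{\left(\left(-74 - 0\right) - 44\right)^{2}}{6} = 2 + \frac{\left(\left(-74 + 0\right) - 44\right)^{2}}{6} = 2 + \frac{\left(-74 - 44\right)^{2}}{6} = 2 + \frac{\left(-118\right)^{2}}{6} = 2 + \frac{1}{6} \cdot 13924 = 2 + \frac{6962}{3} = \frac{6968}{3} \approx 2322.7$)
$s = \frac{6968}{3} \approx 2322.7$
$A{\left(T,P \right)} = 177 + P$ ($A{\left(T,P \right)} = 9 + \left(P + 168\right) = 9 + \left(168 + P\right) = 177 + P$)
$\frac{1}{A{\left(w{\left(-7 \right)},N{\left(11 \right)} \right)} + s} = \frac{1}{\left(177 + 11^{2}\right) + \frac{6968}{3}} = \frac{1}{\left(177 + 121\right) + \frac{6968}{3}} = \frac{1}{298 + \frac{6968}{3}} = \frac{1}{\frac{7862}{3}} = \frac{3}{7862}$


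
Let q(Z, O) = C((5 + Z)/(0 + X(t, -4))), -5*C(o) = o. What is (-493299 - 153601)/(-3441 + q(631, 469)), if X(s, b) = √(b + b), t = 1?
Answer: 18549857500/98687529 + 171428500*I*√2/98687529 ≈ 187.97 + 2.4566*I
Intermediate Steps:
X(s, b) = √2*√b (X(s, b) = √(2*b) = √2*√b)
C(o) = -o/5
q(Z, O) = I*√2*(5 + Z)/20 (q(Z, O) = -(5 + Z)/(5*(0 + √2*√(-4))) = -(5 + Z)/(5*(0 + √2*(2*I))) = -(5 + Z)/(5*(0 + 2*I*√2)) = -(5 + Z)/(5*(2*I*√2)) = -(5 + Z)*(-I*√2/4)/5 = -(-1)*I*√2*(5 + Z)/20 = I*√2*(5 + Z)/20)
(-493299 - 153601)/(-3441 + q(631, 469)) = (-493299 - 153601)/(-3441 + I*√2*(5 + 631)/20) = -646900/(-3441 + (1/20)*I*√2*636) = -646900/(-3441 + 159*I*√2/5)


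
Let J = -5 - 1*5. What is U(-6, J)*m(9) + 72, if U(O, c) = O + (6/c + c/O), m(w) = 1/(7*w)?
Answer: 67966/945 ≈ 71.922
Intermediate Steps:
m(w) = 1/(7*w)
J = -10 (J = -5 - 5 = -10)
U(O, c) = O + 6/c + c/O
U(-6, J)*m(9) + 72 = (-6 + 6/(-10) - 10/(-6))*((⅐)/9) + 72 = (-6 + 6*(-⅒) - 10*(-⅙))*((⅐)*(⅑)) + 72 = (-6 - ⅗ + 5/3)*(1/63) + 72 = -74/15*1/63 + 72 = -74/945 + 72 = 67966/945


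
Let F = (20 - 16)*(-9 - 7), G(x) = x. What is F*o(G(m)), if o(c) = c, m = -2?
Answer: 128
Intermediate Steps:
F = -64 (F = 4*(-16) = -64)
F*o(G(m)) = -64*(-2) = 128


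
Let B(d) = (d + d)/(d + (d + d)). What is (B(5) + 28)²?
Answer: 7396/9 ≈ 821.78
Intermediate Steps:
B(d) = ⅔ (B(d) = (2*d)/(d + 2*d) = (2*d)/((3*d)) = (2*d)*(1/(3*d)) = ⅔)
(B(5) + 28)² = (⅔ + 28)² = (86/3)² = 7396/9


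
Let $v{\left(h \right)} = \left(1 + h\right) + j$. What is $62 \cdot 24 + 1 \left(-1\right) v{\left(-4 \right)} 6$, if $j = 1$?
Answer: $1500$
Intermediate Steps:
$v{\left(h \right)} = 2 + h$ ($v{\left(h \right)} = \left(1 + h\right) + 1 = 2 + h$)
$62 \cdot 24 + 1 \left(-1\right) v{\left(-4 \right)} 6 = 62 \cdot 24 + 1 \left(-1\right) \left(2 - 4\right) 6 = 1488 + \left(-1\right) \left(-2\right) 6 = 1488 + 2 \cdot 6 = 1488 + 12 = 1500$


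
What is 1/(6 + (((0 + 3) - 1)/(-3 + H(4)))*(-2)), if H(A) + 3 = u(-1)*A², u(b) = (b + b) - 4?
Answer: 51/308 ≈ 0.16558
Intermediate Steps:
u(b) = -4 + 2*b (u(b) = 2*b - 4 = -4 + 2*b)
H(A) = -3 - 6*A² (H(A) = -3 + (-4 + 2*(-1))*A² = -3 + (-4 - 2)*A² = -3 - 6*A²)
1/(6 + (((0 + 3) - 1)/(-3 + H(4)))*(-2)) = 1/(6 + (((0 + 3) - 1)/(-3 + (-3 - 6*4²)))*(-2)) = 1/(6 + ((3 - 1)/(-3 + (-3 - 6*16)))*(-2)) = 1/(6 + (2/(-3 + (-3 - 96)))*(-2)) = 1/(6 + (2/(-3 - 99))*(-2)) = 1/(6 + (2/(-102))*(-2)) = 1/(6 + (2*(-1/102))*(-2)) = 1/(6 - 1/51*(-2)) = 1/(6 + 2/51) = 1/(308/51) = 51/308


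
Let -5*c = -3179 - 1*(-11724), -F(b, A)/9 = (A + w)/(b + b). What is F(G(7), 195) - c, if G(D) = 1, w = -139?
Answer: 1457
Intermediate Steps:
F(b, A) = -9*(-139 + A)/(2*b) (F(b, A) = -9*(A - 139)/(b + b) = -9*(-139 + A)/(2*b))
c = -1709 (c = -(-3179 - 1*(-11724))/5 = -(-3179 + 11724)/5 = -⅕*8545 = -1709)
F(G(7), 195) - c = (9/2)*(139 - 1*195)/1 - 1*(-1709) = (9/2)*1*(139 - 195) + 1709 = (9/2)*1*(-56) + 1709 = -252 + 1709 = 1457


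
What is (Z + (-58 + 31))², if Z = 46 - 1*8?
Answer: 121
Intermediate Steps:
Z = 38 (Z = 46 - 8 = 38)
(Z + (-58 + 31))² = (38 + (-58 + 31))² = (38 - 27)² = 11² = 121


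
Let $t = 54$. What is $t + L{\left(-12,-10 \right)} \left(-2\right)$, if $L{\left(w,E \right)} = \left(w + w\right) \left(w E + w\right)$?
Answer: $5238$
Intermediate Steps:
$L{\left(w,E \right)} = 2 w \left(w + E w\right)$ ($L{\left(w,E \right)} = 2 w \left(E w + w\right) = 2 w \left(w + E w\right)$)
$t + L{\left(-12,-10 \right)} \left(-2\right) = 54 + 2 \left(-12\right)^{2} \left(1 - 10\right) \left(-2\right) = 54 + 2 \cdot 144 \left(-9\right) \left(-2\right) = 54 - -5184 = 54 + 5184 = 5238$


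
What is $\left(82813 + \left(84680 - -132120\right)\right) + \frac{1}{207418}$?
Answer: $\frac{62145129235}{207418} \approx 2.9961 \cdot 10^{5}$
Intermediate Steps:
$\left(82813 + \left(84680 - -132120\right)\right) + \frac{1}{207418} = \left(82813 + \left(84680 + 132120\right)\right) + \frac{1}{207418} = \left(82813 + 216800\right) + \frac{1}{207418} = 299613 + \frac{1}{207418} = \frac{62145129235}{207418}$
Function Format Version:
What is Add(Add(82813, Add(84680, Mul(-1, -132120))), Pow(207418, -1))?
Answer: Rational(62145129235, 207418) ≈ 2.9961e+5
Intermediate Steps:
Add(Add(82813, Add(84680, Mul(-1, -132120))), Pow(207418, -1)) = Add(Add(82813, Add(84680, 132120)), Rational(1, 207418)) = Add(Add(82813, 216800), Rational(1, 207418)) = Add(299613, Rational(1, 207418)) = Rational(62145129235, 207418)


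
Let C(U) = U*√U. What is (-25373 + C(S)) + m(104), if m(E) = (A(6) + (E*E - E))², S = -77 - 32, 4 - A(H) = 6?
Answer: 114678727 - 109*I*√109 ≈ 1.1468e+8 - 1138.0*I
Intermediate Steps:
A(H) = -2 (A(H) = 4 - 1*6 = 4 - 6 = -2)
S = -109
m(E) = (-2 + E² - E)² (m(E) = (-2 + (E*E - E))² = (-2 + (E² - E))² = (-2 + E² - E)²)
C(U) = U^(3/2)
(-25373 + C(S)) + m(104) = (-25373 + (-109)^(3/2)) + (2 + 104 - 1*104²)² = (-25373 - 109*I*√109) + (2 + 104 - 1*10816)² = (-25373 - 109*I*√109) + (2 + 104 - 10816)² = (-25373 - 109*I*√109) + (-10710)² = (-25373 - 109*I*√109) + 114704100 = 114678727 - 109*I*√109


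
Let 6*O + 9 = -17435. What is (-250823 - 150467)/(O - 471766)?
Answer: 120387/142402 ≈ 0.84540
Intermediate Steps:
O = -8722/3 (O = -3/2 + (1/6)*(-17435) = -3/2 - 17435/6 = -8722/3 ≈ -2907.3)
(-250823 - 150467)/(O - 471766) = (-250823 - 150467)/(-8722/3 - 471766) = -401290/(-1424020/3) = -401290*(-3/1424020) = 120387/142402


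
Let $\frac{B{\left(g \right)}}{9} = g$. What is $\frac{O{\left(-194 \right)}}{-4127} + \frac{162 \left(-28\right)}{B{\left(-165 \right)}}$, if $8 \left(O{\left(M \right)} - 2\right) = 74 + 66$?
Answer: $\frac{1384527}{453970} \approx 3.0498$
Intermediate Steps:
$O{\left(M \right)} = \frac{39}{2}$ ($O{\left(M \right)} = 2 + \frac{74 + 66}{8} = 2 + \frac{1}{8} \cdot 140 = 2 + \frac{35}{2} = \frac{39}{2}$)
$B{\left(g \right)} = 9 g$
$\frac{O{\left(-194 \right)}}{-4127} + \frac{162 \left(-28\right)}{B{\left(-165 \right)}} = \frac{39}{2 \left(-4127\right)} + \frac{162 \left(-28\right)}{9 \left(-165\right)} = \frac{39}{2} \left(- \frac{1}{4127}\right) - \frac{4536}{-1485} = - \frac{39}{8254} - - \frac{168}{55} = - \frac{39}{8254} + \frac{168}{55} = \frac{1384527}{453970}$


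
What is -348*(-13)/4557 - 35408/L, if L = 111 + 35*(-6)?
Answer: 53934044/150381 ≈ 358.65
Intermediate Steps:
L = -99 (L = 111 - 210 = -99)
-348*(-13)/4557 - 35408/L = -348*(-13)/4557 - 35408/(-99) = 4524*(1/4557) - 35408*(-1/99) = 1508/1519 + 35408/99 = 53934044/150381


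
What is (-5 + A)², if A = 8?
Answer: 9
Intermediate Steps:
(-5 + A)² = (-5 + 8)² = 3² = 9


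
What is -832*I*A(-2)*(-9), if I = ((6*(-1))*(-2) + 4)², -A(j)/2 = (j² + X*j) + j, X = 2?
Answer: 7667712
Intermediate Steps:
A(j) = -6*j - 2*j² (A(j) = -2*((j² + 2*j) + j) = -2*(j² + 3*j) = -6*j - 2*j²)
I = 256 (I = (-6*(-2) + 4)² = (12 + 4)² = 16² = 256)
-832*I*A(-2)*(-9) = -832*256*(-2*(-2)*(3 - 2))*(-9) = -832*256*(-2*(-2)*1)*(-9) = -832*256*4*(-9) = -851968*(-9) = -832*(-9216) = 7667712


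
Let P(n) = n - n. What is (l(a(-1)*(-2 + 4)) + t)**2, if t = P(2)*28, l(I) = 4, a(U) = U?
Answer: 16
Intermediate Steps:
P(n) = 0
t = 0 (t = 0*28 = 0)
(l(a(-1)*(-2 + 4)) + t)**2 = (4 + 0)**2 = 4**2 = 16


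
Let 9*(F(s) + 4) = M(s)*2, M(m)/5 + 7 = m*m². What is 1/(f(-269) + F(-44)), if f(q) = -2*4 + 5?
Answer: -3/283991 ≈ -1.0564e-5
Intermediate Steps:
M(m) = -35 + 5*m³ (M(m) = -35 + 5*(m*m²) = -35 + 5*m³)
f(q) = -3 (f(q) = -8 + 5 = -3)
F(s) = -106/9 + 10*s³/9 (F(s) = -4 + ((-35 + 5*s³)*2)/9 = -4 + (-70 + 10*s³)/9 = -4 + (-70/9 + 10*s³/9) = -106/9 + 10*s³/9)
1/(f(-269) + F(-44)) = 1/(-3 + (-106/9 + (10/9)*(-44)³)) = 1/(-3 + (-106/9 + (10/9)*(-85184))) = 1/(-3 + (-106/9 - 851840/9)) = 1/(-3 - 283982/3) = 1/(-283991/3) = -3/283991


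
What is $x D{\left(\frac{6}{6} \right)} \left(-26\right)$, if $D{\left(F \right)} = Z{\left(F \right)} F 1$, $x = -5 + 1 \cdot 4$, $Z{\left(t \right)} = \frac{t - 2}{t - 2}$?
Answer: $26$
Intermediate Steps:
$Z{\left(t \right)} = 1$ ($Z{\left(t \right)} = \frac{-2 + t}{-2 + t} = 1$)
$x = -1$ ($x = -5 + 4 = -1$)
$D{\left(F \right)} = F$ ($D{\left(F \right)} = 1 F 1 = F 1 = F$)
$x D{\left(\frac{6}{6} \right)} \left(-26\right) = - \frac{6}{6} \left(-26\right) = \left(-1\right) 1 \left(-26\right) = \left(-1\right) \left(-26\right) = 26$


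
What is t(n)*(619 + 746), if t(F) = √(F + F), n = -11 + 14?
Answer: 1365*√6 ≈ 3343.6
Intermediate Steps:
n = 3
t(F) = √2*√F (t(F) = √(2*F) = √2*√F)
t(n)*(619 + 746) = (√2*√3)*(619 + 746) = √6*1365 = 1365*√6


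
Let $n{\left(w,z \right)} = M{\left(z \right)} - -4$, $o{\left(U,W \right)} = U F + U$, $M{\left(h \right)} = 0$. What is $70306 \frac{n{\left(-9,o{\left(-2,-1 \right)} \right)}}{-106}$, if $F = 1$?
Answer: $- \frac{140612}{53} \approx -2653.1$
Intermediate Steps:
$o{\left(U,W \right)} = 2 U$ ($o{\left(U,W \right)} = U 1 + U = U + U = 2 U$)
$n{\left(w,z \right)} = 4$ ($n{\left(w,z \right)} = 0 - -4 = 0 + 4 = 4$)
$70306 \frac{n{\left(-9,o{\left(-2,-1 \right)} \right)}}{-106} = 70306 \frac{4}{-106} = 70306 \cdot 4 \left(- \frac{1}{106}\right) = 70306 \left(- \frac{2}{53}\right) = - \frac{140612}{53}$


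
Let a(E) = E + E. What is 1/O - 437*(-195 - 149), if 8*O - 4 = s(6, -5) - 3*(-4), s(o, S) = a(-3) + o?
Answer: 300657/2 ≈ 1.5033e+5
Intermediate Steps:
a(E) = 2*E
s(o, S) = -6 + o (s(o, S) = 2*(-3) + o = -6 + o)
O = 2 (O = 1/2 + ((-6 + 6) - 3*(-4))/8 = 1/2 + (0 + 12)/8 = 1/2 + (1/8)*12 = 1/2 + 3/2 = 2)
1/O - 437*(-195 - 149) = 1/2 - 437*(-195 - 149) = 1/2 - 437*(-344) = 1/2 + 150328 = 300657/2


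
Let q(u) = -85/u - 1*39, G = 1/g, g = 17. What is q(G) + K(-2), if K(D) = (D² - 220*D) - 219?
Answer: -1259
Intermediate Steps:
G = 1/17 ≈ 0.058824
q(u) = -39 - 85/u (q(u) = -85/u - 39 = -39 - 85/u)
K(D) = -219 + D² - 220*D
q(G) + K(-2) = (-39 - 85/1/17) + (-219 + (-2)² - 220*(-2)) = (-39 - 85*17) + (-219 + 4 + 440) = (-39 - 1445) + 225 = -1484 + 225 = -1259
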